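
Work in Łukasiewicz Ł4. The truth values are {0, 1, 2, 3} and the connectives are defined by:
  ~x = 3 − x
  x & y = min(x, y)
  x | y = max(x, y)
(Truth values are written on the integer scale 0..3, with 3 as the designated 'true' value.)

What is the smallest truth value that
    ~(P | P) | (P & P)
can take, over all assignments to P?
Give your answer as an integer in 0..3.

2

Take P = 1:
P | P = 1 | 1 = 1
~(P | P) = ~1 = 2
P & P = 1 & 1 = 1
~(P | P) | (P & P) = 2 | 1 = 2
No assignment yields a value below 2, so this is the minimum.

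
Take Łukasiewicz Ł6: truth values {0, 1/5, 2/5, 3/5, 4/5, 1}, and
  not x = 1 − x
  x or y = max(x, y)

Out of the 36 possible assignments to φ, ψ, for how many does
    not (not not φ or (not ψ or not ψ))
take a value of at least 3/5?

value 1: 1 assignment (counts)
value 4/5: 3 assignments (counts)
value 3/5: 5 assignments (counts)
value 2/5: 7 assignments
value 1/5: 9 assignments
value 0: 11 assignments
So 9 of the 36 assignments meet the threshold.

9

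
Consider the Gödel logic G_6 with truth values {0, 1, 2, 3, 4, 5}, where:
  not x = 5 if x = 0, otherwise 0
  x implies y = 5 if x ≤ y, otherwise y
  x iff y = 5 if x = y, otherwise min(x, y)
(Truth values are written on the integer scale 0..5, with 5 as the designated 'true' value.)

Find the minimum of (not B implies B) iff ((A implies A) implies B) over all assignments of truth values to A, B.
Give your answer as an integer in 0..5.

Take A = 0, B = 1:
not B = not 1 = 0
not B implies B = 0 implies 1 = 5
A implies A = 0 implies 0 = 5
(A implies A) implies B = 5 implies 1 = 1
(not B implies B) iff ((A implies A) implies B) = 5 iff 1 = 1
No assignment yields a value below 1, so this is the minimum.

1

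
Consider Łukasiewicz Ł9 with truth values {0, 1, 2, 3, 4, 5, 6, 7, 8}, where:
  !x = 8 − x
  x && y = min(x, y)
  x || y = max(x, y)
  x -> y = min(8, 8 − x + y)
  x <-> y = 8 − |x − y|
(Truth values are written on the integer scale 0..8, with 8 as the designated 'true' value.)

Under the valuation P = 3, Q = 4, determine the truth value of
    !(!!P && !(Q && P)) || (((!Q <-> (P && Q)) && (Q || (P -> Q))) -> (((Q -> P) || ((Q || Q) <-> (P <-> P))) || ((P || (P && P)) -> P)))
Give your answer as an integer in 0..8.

8

!P = !3 = 5
!!P = !5 = 3
Q && P = 4 && 3 = 3
!(Q && P) = !3 = 5
!!P && !(Q && P) = 3 && 5 = 3
!(!!P && !(Q && P)) = !3 = 5
!Q = !4 = 4
P && Q = 3 && 4 = 3
!Q <-> (P && Q) = 4 <-> 3 = 7
P -> Q = 3 -> 4 = 8
Q || (P -> Q) = 4 || 8 = 8
(!Q <-> (P && Q)) && (Q || (P -> Q)) = 7 && 8 = 7
Q -> P = 4 -> 3 = 7
Q || Q = 4 || 4 = 4
P <-> P = 3 <-> 3 = 8
(Q || Q) <-> (P <-> P) = 4 <-> 8 = 4
(Q -> P) || ((Q || Q) <-> (P <-> P)) = 7 || 4 = 7
P && P = 3 && 3 = 3
P || (P && P) = 3 || 3 = 3
(P || (P && P)) -> P = 3 -> 3 = 8
((Q -> P) || ((Q || Q) <-> (P <-> P))) || ((P || (P && P)) -> P) = 7 || 8 = 8
((!Q <-> (P && Q)) && (Q || (P -> Q))) -> (((Q -> P) || ((Q || Q) <-> (P <-> P))) || ((P || (P && P)) -> P)) = 7 -> 8 = 8
!(!!P && !(Q && P)) || (((!Q <-> (P && Q)) && (Q || (P -> Q))) -> (((Q -> P) || ((Q || Q) <-> (P <-> P))) || ((P || (P && P)) -> P))) = 5 || 8 = 8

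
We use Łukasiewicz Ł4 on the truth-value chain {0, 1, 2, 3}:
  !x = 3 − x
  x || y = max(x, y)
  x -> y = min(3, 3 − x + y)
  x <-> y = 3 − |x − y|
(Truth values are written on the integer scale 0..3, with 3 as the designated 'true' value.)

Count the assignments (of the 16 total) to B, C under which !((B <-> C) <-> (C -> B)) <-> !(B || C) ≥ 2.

11

B = 0, C = 0 ↦ 0  <
B = 0, C = 1 ↦ 1  <
B = 0, C = 2 ↦ 2  ≥
B = 0, C = 3 ↦ 3  ≥
B = 1, C = 0 ↦ 2  ≥
B = 1, C = 1 ↦ 1  <
B = 1, C = 2 ↦ 2  ≥
B = 1, C = 3 ↦ 3  ≥
B = 2, C = 0 ↦ 2  ≥
B = 2, C = 1 ↦ 3  ≥
B = 2, C = 2 ↦ 2  ≥
B = 2, C = 3 ↦ 3  ≥
B = 3, C = 0 ↦ 0  <
B = 3, C = 1 ↦ 1  <
B = 3, C = 2 ↦ 2  ≥
B = 3, C = 3 ↦ 3  ≥
So 11 of the 16 assignments meet the threshold.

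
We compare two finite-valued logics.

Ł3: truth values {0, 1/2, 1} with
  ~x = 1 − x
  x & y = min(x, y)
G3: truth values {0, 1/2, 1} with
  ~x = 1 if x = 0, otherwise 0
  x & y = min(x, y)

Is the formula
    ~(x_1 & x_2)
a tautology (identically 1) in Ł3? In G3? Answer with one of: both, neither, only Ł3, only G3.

neither

In Ł3: at x_1 = 1/2, x_2 = 1/2 the value is 1/2 — not a tautology.
In G3: at x_1 = 1/2, x_2 = 1/2 the value is 0 — not a tautology.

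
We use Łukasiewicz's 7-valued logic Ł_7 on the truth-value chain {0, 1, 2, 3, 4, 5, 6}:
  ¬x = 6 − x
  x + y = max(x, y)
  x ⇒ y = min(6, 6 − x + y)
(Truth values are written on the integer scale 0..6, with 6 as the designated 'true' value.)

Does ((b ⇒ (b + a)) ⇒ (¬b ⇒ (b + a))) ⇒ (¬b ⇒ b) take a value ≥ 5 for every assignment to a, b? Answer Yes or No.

No

Counterexample: take a = 2, b = 0.
b + a = 0 + 2 = 2
b ⇒ (b + a) = 0 ⇒ 2 = 6
¬b = ¬0 = 6
¬b ⇒ (b + a) = 6 ⇒ 2 = 2
(b ⇒ (b + a)) ⇒ (¬b ⇒ (b + a)) = 6 ⇒ 2 = 2
¬b ⇒ b = 6 ⇒ 0 = 0
((b ⇒ (b + a)) ⇒ (¬b ⇒ (b + a))) ⇒ (¬b ⇒ b) = 2 ⇒ 0 = 4
This gives 4, which is below 5.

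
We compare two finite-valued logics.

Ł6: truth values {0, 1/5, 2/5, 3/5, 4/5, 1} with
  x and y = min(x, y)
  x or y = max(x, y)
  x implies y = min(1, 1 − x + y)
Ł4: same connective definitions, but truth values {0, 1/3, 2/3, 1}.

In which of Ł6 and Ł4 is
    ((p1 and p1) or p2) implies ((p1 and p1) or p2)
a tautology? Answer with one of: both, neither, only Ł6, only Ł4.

In Ł6: every assignment gives 1 — tautology.
In Ł4: every assignment gives 1 — tautology.

both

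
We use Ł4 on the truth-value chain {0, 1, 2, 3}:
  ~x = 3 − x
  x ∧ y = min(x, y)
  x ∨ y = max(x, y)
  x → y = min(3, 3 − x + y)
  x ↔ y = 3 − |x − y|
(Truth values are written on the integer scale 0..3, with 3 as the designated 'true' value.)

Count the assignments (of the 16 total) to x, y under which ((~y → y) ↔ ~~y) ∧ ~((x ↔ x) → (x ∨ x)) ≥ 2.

x = 0, y = 0 ↦ 3  ≥
x = 0, y = 1 ↦ 2  ≥
x = 0, y = 2 ↦ 2  ≥
x = 0, y = 3 ↦ 3  ≥
x = 1, y = 0 ↦ 2  ≥
x = 1, y = 1 ↦ 2  ≥
x = 1, y = 2 ↦ 2  ≥
x = 1, y = 3 ↦ 2  ≥
x = 2, y = 0 ↦ 1  <
x = 2, y = 1 ↦ 1  <
x = 2, y = 2 ↦ 1  <
x = 2, y = 3 ↦ 1  <
x = 3, y = 0 ↦ 0  <
x = 3, y = 1 ↦ 0  <
x = 3, y = 2 ↦ 0  <
x = 3, y = 3 ↦ 0  <
So 8 of the 16 assignments meet the threshold.

8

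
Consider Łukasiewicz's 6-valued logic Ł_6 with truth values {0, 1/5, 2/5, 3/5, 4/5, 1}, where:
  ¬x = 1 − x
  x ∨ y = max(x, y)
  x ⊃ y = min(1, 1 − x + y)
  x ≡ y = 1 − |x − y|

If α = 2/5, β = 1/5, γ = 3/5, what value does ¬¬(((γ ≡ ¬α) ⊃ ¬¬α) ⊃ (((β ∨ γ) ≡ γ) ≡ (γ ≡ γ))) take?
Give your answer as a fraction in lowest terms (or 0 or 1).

1

¬α = ¬2/5 = 3/5
γ ≡ ¬α = 3/5 ≡ 3/5 = 1
¬α = ¬2/5 = 3/5
¬¬α = ¬3/5 = 2/5
(γ ≡ ¬α) ⊃ ¬¬α = 1 ⊃ 2/5 = 2/5
β ∨ γ = 1/5 ∨ 3/5 = 3/5
(β ∨ γ) ≡ γ = 3/5 ≡ 3/5 = 1
γ ≡ γ = 3/5 ≡ 3/5 = 1
((β ∨ γ) ≡ γ) ≡ (γ ≡ γ) = 1 ≡ 1 = 1
((γ ≡ ¬α) ⊃ ¬¬α) ⊃ (((β ∨ γ) ≡ γ) ≡ (γ ≡ γ)) = 2/5 ⊃ 1 = 1
¬(((γ ≡ ¬α) ⊃ ¬¬α) ⊃ (((β ∨ γ) ≡ γ) ≡ (γ ≡ γ))) = ¬1 = 0
¬¬(((γ ≡ ¬α) ⊃ ¬¬α) ⊃ (((β ∨ γ) ≡ γ) ≡ (γ ≡ γ))) = ¬0 = 1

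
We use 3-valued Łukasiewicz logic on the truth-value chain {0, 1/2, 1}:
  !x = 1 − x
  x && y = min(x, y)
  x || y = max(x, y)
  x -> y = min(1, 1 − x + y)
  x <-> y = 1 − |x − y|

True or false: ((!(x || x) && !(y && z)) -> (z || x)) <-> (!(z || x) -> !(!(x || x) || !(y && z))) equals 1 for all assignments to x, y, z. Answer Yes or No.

No

Counterexample: take x = 0, y = 1/2, z = 1/2.
x || x = 0 || 0 = 0
!(x || x) = !0 = 1
y && z = 1/2 && 1/2 = 1/2
!(y && z) = !1/2 = 1/2
!(x || x) && !(y && z) = 1 && 1/2 = 1/2
z || x = 1/2 || 0 = 1/2
(!(x || x) && !(y && z)) -> (z || x) = 1/2 -> 1/2 = 1
z || x = 1/2 || 0 = 1/2
!(z || x) = !1/2 = 1/2
x || x = 0 || 0 = 0
!(x || x) = !0 = 1
y && z = 1/2 && 1/2 = 1/2
!(y && z) = !1/2 = 1/2
!(x || x) || !(y && z) = 1 || 1/2 = 1
!(!(x || x) || !(y && z)) = !1 = 0
!(z || x) -> !(!(x || x) || !(y && z)) = 1/2 -> 0 = 1/2
((!(x || x) && !(y && z)) -> (z || x)) <-> (!(z || x) -> !(!(x || x) || !(y && z))) = 1 <-> 1/2 = 1/2
This gives 1/2 ≠ 1.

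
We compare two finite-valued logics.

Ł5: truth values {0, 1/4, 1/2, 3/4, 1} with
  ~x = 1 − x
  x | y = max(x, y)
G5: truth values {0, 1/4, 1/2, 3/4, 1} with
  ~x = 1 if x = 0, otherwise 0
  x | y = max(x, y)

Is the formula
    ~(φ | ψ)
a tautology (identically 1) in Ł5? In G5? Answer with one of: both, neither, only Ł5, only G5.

neither

In Ł5: at φ = 0, ψ = 1/4 the value is 3/4 — not a tautology.
In G5: at φ = 0, ψ = 1/4 the value is 0 — not a tautology.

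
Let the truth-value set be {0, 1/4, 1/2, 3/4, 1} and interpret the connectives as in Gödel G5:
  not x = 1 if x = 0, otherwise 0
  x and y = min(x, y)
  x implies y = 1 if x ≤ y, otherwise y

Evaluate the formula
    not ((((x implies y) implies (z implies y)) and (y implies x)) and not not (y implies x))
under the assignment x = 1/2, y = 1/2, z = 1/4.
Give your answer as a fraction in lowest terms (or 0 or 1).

x implies y = 1/2 implies 1/2 = 1
z implies y = 1/4 implies 1/2 = 1
(x implies y) implies (z implies y) = 1 implies 1 = 1
y implies x = 1/2 implies 1/2 = 1
((x implies y) implies (z implies y)) and (y implies x) = 1 and 1 = 1
y implies x = 1/2 implies 1/2 = 1
not (y implies x) = not 1 = 0
not not (y implies x) = not 0 = 1
(((x implies y) implies (z implies y)) and (y implies x)) and not not (y implies x) = 1 and 1 = 1
not ((((x implies y) implies (z implies y)) and (y implies x)) and not not (y implies x)) = not 1 = 0

0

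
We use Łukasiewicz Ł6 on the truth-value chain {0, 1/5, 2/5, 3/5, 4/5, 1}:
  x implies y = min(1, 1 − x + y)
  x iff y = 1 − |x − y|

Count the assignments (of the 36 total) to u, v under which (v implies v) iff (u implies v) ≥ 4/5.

26

value 1: 21 assignments (counts)
value 4/5: 5 assignments (counts)
value 3/5: 4 assignments
value 2/5: 3 assignments
value 1/5: 2 assignments
value 0: 1 assignment
So 26 of the 36 assignments meet the threshold.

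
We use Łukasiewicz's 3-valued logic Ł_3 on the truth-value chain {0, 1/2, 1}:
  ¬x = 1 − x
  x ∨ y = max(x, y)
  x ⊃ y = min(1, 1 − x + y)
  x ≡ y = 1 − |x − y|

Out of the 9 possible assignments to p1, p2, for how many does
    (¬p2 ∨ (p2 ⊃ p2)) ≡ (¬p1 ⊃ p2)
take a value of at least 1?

6

p1 = 0, p2 = 0 ↦ 0  <
p1 = 0, p2 = 1/2 ↦ 1/2  <
p1 = 0, p2 = 1 ↦ 1  ≥
p1 = 1/2, p2 = 0 ↦ 1/2  <
p1 = 1/2, p2 = 1/2 ↦ 1  ≥
p1 = 1/2, p2 = 1 ↦ 1  ≥
p1 = 1, p2 = 0 ↦ 1  ≥
p1 = 1, p2 = 1/2 ↦ 1  ≥
p1 = 1, p2 = 1 ↦ 1  ≥
So 6 of the 9 assignments meet the threshold.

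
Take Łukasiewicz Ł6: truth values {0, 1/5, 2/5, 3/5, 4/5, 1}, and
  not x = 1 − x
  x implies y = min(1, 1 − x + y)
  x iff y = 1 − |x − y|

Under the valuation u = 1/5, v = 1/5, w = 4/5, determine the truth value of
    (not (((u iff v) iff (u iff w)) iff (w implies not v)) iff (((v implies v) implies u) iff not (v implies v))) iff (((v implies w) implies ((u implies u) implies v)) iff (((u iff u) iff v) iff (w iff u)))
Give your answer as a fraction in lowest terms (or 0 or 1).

3/5

u iff v = 1/5 iff 1/5 = 1
u iff w = 1/5 iff 4/5 = 2/5
(u iff v) iff (u iff w) = 1 iff 2/5 = 2/5
not v = not 1/5 = 4/5
w implies not v = 4/5 implies 4/5 = 1
((u iff v) iff (u iff w)) iff (w implies not v) = 2/5 iff 1 = 2/5
not (((u iff v) iff (u iff w)) iff (w implies not v)) = not 2/5 = 3/5
v implies v = 1/5 implies 1/5 = 1
(v implies v) implies u = 1 implies 1/5 = 1/5
v implies v = 1/5 implies 1/5 = 1
not (v implies v) = not 1 = 0
((v implies v) implies u) iff not (v implies v) = 1/5 iff 0 = 4/5
not (((u iff v) iff (u iff w)) iff (w implies not v)) iff (((v implies v) implies u) iff not (v implies v)) = 3/5 iff 4/5 = 4/5
v implies w = 1/5 implies 4/5 = 1
u implies u = 1/5 implies 1/5 = 1
(u implies u) implies v = 1 implies 1/5 = 1/5
(v implies w) implies ((u implies u) implies v) = 1 implies 1/5 = 1/5
u iff u = 1/5 iff 1/5 = 1
(u iff u) iff v = 1 iff 1/5 = 1/5
w iff u = 4/5 iff 1/5 = 2/5
((u iff u) iff v) iff (w iff u) = 1/5 iff 2/5 = 4/5
((v implies w) implies ((u implies u) implies v)) iff (((u iff u) iff v) iff (w iff u)) = 1/5 iff 4/5 = 2/5
(not (((u iff v) iff (u iff w)) iff (w implies not v)) iff (((v implies v) implies u) iff not (v implies v))) iff (((v implies w) implies ((u implies u) implies v)) iff (((u iff u) iff v) iff (w iff u))) = 4/5 iff 2/5 = 3/5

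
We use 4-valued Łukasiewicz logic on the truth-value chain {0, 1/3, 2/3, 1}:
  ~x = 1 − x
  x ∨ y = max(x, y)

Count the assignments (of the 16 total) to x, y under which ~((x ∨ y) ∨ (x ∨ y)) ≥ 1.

x = 0, y = 0 ↦ 1  ≥
x = 0, y = 1/3 ↦ 2/3  <
x = 0, y = 2/3 ↦ 1/3  <
x = 0, y = 1 ↦ 0  <
x = 1/3, y = 0 ↦ 2/3  <
x = 1/3, y = 1/3 ↦ 2/3  <
x = 1/3, y = 2/3 ↦ 1/3  <
x = 1/3, y = 1 ↦ 0  <
x = 2/3, y = 0 ↦ 1/3  <
x = 2/3, y = 1/3 ↦ 1/3  <
x = 2/3, y = 2/3 ↦ 1/3  <
x = 2/3, y = 1 ↦ 0  <
x = 1, y = 0 ↦ 0  <
x = 1, y = 1/3 ↦ 0  <
x = 1, y = 2/3 ↦ 0  <
x = 1, y = 1 ↦ 0  <
So 1 of the 16 assignments meets the threshold.

1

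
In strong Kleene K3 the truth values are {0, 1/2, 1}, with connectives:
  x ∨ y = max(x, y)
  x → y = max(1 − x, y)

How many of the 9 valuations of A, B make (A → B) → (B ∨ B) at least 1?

4

A = 0, B = 0 ↦ 0  <
A = 0, B = 1/2 ↦ 1/2  <
A = 0, B = 1 ↦ 1  ≥
A = 1/2, B = 0 ↦ 1/2  <
A = 1/2, B = 1/2 ↦ 1/2  <
A = 1/2, B = 1 ↦ 1  ≥
A = 1, B = 0 ↦ 1  ≥
A = 1, B = 1/2 ↦ 1/2  <
A = 1, B = 1 ↦ 1  ≥
So 4 of the 9 assignments meet the threshold.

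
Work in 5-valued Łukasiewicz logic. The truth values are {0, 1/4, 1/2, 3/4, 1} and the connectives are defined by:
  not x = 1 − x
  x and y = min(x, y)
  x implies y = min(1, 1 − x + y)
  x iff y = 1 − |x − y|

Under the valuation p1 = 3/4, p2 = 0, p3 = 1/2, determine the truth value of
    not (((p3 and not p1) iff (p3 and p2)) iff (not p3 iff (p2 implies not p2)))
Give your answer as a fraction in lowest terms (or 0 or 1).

1/4

not p1 = not 3/4 = 1/4
p3 and not p1 = 1/2 and 1/4 = 1/4
p3 and p2 = 1/2 and 0 = 0
(p3 and not p1) iff (p3 and p2) = 1/4 iff 0 = 3/4
not p3 = not 1/2 = 1/2
not p2 = not 0 = 1
p2 implies not p2 = 0 implies 1 = 1
not p3 iff (p2 implies not p2) = 1/2 iff 1 = 1/2
((p3 and not p1) iff (p3 and p2)) iff (not p3 iff (p2 implies not p2)) = 3/4 iff 1/2 = 3/4
not (((p3 and not p1) iff (p3 and p2)) iff (not p3 iff (p2 implies not p2))) = not 3/4 = 1/4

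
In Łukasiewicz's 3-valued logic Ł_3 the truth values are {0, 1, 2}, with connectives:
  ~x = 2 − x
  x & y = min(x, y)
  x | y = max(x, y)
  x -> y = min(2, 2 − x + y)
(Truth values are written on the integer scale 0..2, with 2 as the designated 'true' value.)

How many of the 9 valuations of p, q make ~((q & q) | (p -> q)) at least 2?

1

p = 0, q = 0 ↦ 0  <
p = 0, q = 1 ↦ 0  <
p = 0, q = 2 ↦ 0  <
p = 1, q = 0 ↦ 1  <
p = 1, q = 1 ↦ 0  <
p = 1, q = 2 ↦ 0  <
p = 2, q = 0 ↦ 2  ≥
p = 2, q = 1 ↦ 1  <
p = 2, q = 2 ↦ 0  <
So 1 of the 9 assignments meets the threshold.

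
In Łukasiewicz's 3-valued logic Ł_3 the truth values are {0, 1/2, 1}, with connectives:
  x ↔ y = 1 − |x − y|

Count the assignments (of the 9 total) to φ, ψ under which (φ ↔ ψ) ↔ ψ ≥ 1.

4

φ = 0, ψ = 0 ↦ 0  <
φ = 0, ψ = 1/2 ↦ 1  ≥
φ = 0, ψ = 1 ↦ 0  <
φ = 1/2, ψ = 0 ↦ 1/2  <
φ = 1/2, ψ = 1/2 ↦ 1/2  <
φ = 1/2, ψ = 1 ↦ 1/2  <
φ = 1, ψ = 0 ↦ 1  ≥
φ = 1, ψ = 1/2 ↦ 1  ≥
φ = 1, ψ = 1 ↦ 1  ≥
So 4 of the 9 assignments meet the threshold.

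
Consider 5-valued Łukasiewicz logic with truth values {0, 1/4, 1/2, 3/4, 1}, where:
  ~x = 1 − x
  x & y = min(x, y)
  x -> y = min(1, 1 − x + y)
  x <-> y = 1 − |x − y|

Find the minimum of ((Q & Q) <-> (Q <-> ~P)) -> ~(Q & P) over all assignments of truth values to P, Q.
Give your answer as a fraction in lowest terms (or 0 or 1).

1/2

Take P = 1/2, Q = 3/4:
Q & Q = 3/4 & 3/4 = 3/4
~P = ~1/2 = 1/2
Q <-> ~P = 3/4 <-> 1/2 = 3/4
(Q & Q) <-> (Q <-> ~P) = 3/4 <-> 3/4 = 1
Q & P = 3/4 & 1/2 = 1/2
~(Q & P) = ~1/2 = 1/2
((Q & Q) <-> (Q <-> ~P)) -> ~(Q & P) = 1 -> 1/2 = 1/2
No assignment yields a value below 1/2, so this is the minimum.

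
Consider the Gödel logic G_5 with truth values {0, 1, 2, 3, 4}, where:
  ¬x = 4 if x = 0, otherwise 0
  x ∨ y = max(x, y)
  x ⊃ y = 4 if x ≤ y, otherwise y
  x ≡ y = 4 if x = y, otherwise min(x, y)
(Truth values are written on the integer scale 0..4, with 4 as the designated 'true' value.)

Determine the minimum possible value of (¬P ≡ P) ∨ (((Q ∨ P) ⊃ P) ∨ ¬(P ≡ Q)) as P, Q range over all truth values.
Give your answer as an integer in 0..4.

1

Take P = 1, Q = 2:
¬P = ¬1 = 0
¬P ≡ P = 0 ≡ 1 = 0
Q ∨ P = 2 ∨ 1 = 2
(Q ∨ P) ⊃ P = 2 ⊃ 1 = 1
P ≡ Q = 1 ≡ 2 = 1
¬(P ≡ Q) = ¬1 = 0
((Q ∨ P) ⊃ P) ∨ ¬(P ≡ Q) = 1 ∨ 0 = 1
(¬P ≡ P) ∨ (((Q ∨ P) ⊃ P) ∨ ¬(P ≡ Q)) = 0 ∨ 1 = 1
No assignment yields a value below 1, so this is the minimum.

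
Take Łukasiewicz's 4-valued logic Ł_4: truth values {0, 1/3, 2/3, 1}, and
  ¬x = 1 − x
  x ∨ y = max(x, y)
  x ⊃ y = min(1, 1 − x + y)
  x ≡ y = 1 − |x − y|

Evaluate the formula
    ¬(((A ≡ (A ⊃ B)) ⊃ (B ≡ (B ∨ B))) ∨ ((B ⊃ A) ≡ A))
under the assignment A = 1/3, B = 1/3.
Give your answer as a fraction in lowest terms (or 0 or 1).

A ⊃ B = 1/3 ⊃ 1/3 = 1
A ≡ (A ⊃ B) = 1/3 ≡ 1 = 1/3
B ∨ B = 1/3 ∨ 1/3 = 1/3
B ≡ (B ∨ B) = 1/3 ≡ 1/3 = 1
(A ≡ (A ⊃ B)) ⊃ (B ≡ (B ∨ B)) = 1/3 ⊃ 1 = 1
B ⊃ A = 1/3 ⊃ 1/3 = 1
(B ⊃ A) ≡ A = 1 ≡ 1/3 = 1/3
((A ≡ (A ⊃ B)) ⊃ (B ≡ (B ∨ B))) ∨ ((B ⊃ A) ≡ A) = 1 ∨ 1/3 = 1
¬(((A ≡ (A ⊃ B)) ⊃ (B ≡ (B ∨ B))) ∨ ((B ⊃ A) ≡ A)) = ¬1 = 0

0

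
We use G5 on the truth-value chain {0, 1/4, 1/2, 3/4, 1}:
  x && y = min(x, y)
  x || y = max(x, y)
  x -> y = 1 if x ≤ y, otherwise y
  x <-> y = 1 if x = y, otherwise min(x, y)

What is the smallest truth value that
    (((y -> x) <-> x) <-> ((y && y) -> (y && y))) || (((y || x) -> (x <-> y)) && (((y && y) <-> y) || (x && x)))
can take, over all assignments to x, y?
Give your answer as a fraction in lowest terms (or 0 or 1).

Take x = 1/4, y = 0:
y -> x = 0 -> 1/4 = 1
(y -> x) <-> x = 1 <-> 1/4 = 1/4
y && y = 0 && 0 = 0
y && y = 0 && 0 = 0
(y && y) -> (y && y) = 0 -> 0 = 1
((y -> x) <-> x) <-> ((y && y) -> (y && y)) = 1/4 <-> 1 = 1/4
y || x = 0 || 1/4 = 1/4
x <-> y = 1/4 <-> 0 = 0
(y || x) -> (x <-> y) = 1/4 -> 0 = 0
y && y = 0 && 0 = 0
(y && y) <-> y = 0 <-> 0 = 1
x && x = 1/4 && 1/4 = 1/4
((y && y) <-> y) || (x && x) = 1 || 1/4 = 1
((y || x) -> (x <-> y)) && (((y && y) <-> y) || (x && x)) = 0 && 1 = 0
(((y -> x) <-> x) <-> ((y && y) -> (y && y))) || (((y || x) -> (x <-> y)) && (((y && y) <-> y) || (x && x))) = 1/4 || 0 = 1/4
No assignment yields a value below 1/4, so this is the minimum.

1/4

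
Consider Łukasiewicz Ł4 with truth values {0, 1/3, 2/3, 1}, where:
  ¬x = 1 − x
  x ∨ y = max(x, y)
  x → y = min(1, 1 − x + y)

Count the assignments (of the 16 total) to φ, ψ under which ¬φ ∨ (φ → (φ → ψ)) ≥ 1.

φ = 0, ψ = 0 ↦ 1  ≥
φ = 0, ψ = 1/3 ↦ 1  ≥
φ = 0, ψ = 2/3 ↦ 1  ≥
φ = 0, ψ = 1 ↦ 1  ≥
φ = 1/3, ψ = 0 ↦ 1  ≥
φ = 1/3, ψ = 1/3 ↦ 1  ≥
φ = 1/3, ψ = 2/3 ↦ 1  ≥
φ = 1/3, ψ = 1 ↦ 1  ≥
φ = 2/3, ψ = 0 ↦ 2/3  <
φ = 2/3, ψ = 1/3 ↦ 1  ≥
φ = 2/3, ψ = 2/3 ↦ 1  ≥
φ = 2/3, ψ = 1 ↦ 1  ≥
φ = 1, ψ = 0 ↦ 0  <
φ = 1, ψ = 1/3 ↦ 1/3  <
φ = 1, ψ = 2/3 ↦ 2/3  <
φ = 1, ψ = 1 ↦ 1  ≥
So 12 of the 16 assignments meet the threshold.

12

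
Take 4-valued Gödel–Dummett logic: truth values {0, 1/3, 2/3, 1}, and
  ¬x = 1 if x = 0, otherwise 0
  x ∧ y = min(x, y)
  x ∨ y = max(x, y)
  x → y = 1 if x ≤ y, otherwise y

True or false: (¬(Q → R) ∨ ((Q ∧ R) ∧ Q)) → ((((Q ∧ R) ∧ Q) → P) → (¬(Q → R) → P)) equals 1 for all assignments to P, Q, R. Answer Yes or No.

No

Counterexample: take P = 0, Q = 1/3, R = 0.
Q → R = 1/3 → 0 = 0
¬(Q → R) = ¬0 = 1
Q ∧ R = 1/3 ∧ 0 = 0
(Q ∧ R) ∧ Q = 0 ∧ 1/3 = 0
¬(Q → R) ∨ ((Q ∧ R) ∧ Q) = 1 ∨ 0 = 1
Q ∧ R = 1/3 ∧ 0 = 0
(Q ∧ R) ∧ Q = 0 ∧ 1/3 = 0
((Q ∧ R) ∧ Q) → P = 0 → 0 = 1
Q → R = 1/3 → 0 = 0
¬(Q → R) = ¬0 = 1
¬(Q → R) → P = 1 → 0 = 0
(((Q ∧ R) ∧ Q) → P) → (¬(Q → R) → P) = 1 → 0 = 0
(¬(Q → R) ∨ ((Q ∧ R) ∧ Q)) → ((((Q ∧ R) ∧ Q) → P) → (¬(Q → R) → P)) = 1 → 0 = 0
This gives 0 ≠ 1.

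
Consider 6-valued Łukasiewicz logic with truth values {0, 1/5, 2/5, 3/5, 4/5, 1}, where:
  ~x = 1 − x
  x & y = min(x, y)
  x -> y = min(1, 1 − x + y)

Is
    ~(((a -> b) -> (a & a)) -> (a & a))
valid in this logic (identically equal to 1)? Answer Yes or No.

No

Counterexample: take a = 0, b = 0.
a -> b = 0 -> 0 = 1
a & a = 0 & 0 = 0
(a -> b) -> (a & a) = 1 -> 0 = 0
a & a = 0 & 0 = 0
((a -> b) -> (a & a)) -> (a & a) = 0 -> 0 = 1
~(((a -> b) -> (a & a)) -> (a & a)) = ~1 = 0
This gives 0 ≠ 1.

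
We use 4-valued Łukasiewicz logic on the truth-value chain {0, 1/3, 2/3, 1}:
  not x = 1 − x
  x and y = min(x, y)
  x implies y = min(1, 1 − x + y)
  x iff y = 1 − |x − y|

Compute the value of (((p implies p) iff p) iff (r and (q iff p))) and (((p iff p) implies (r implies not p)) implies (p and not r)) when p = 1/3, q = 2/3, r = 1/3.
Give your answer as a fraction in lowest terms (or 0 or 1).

p implies p = 1/3 implies 1/3 = 1
(p implies p) iff p = 1 iff 1/3 = 1/3
q iff p = 2/3 iff 1/3 = 2/3
r and (q iff p) = 1/3 and 2/3 = 1/3
((p implies p) iff p) iff (r and (q iff p)) = 1/3 iff 1/3 = 1
p iff p = 1/3 iff 1/3 = 1
not p = not 1/3 = 2/3
r implies not p = 1/3 implies 2/3 = 1
(p iff p) implies (r implies not p) = 1 implies 1 = 1
not r = not 1/3 = 2/3
p and not r = 1/3 and 2/3 = 1/3
((p iff p) implies (r implies not p)) implies (p and not r) = 1 implies 1/3 = 1/3
(((p implies p) iff p) iff (r and (q iff p))) and (((p iff p) implies (r implies not p)) implies (p and not r)) = 1 and 1/3 = 1/3

1/3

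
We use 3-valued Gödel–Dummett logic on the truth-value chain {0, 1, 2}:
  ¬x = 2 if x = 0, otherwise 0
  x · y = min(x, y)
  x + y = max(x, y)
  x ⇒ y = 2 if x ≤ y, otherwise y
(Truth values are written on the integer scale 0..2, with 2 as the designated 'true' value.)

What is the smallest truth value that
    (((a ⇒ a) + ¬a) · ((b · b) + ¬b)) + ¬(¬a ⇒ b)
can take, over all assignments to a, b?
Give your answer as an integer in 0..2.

Take a = 0, b = 1:
a ⇒ a = 0 ⇒ 0 = 2
¬a = ¬0 = 2
(a ⇒ a) + ¬a = 2 + 2 = 2
b · b = 1 · 1 = 1
¬b = ¬1 = 0
(b · b) + ¬b = 1 + 0 = 1
((a ⇒ a) + ¬a) · ((b · b) + ¬b) = 2 · 1 = 1
¬a = ¬0 = 2
¬a ⇒ b = 2 ⇒ 1 = 1
¬(¬a ⇒ b) = ¬1 = 0
(((a ⇒ a) + ¬a) · ((b · b) + ¬b)) + ¬(¬a ⇒ b) = 1 + 0 = 1
No assignment yields a value below 1, so this is the minimum.

1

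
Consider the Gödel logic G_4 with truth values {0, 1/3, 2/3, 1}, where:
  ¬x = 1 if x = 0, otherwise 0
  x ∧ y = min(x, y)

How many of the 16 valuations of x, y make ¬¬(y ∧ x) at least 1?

x = 0, y = 0 ↦ 0  <
x = 0, y = 1/3 ↦ 0  <
x = 0, y = 2/3 ↦ 0  <
x = 0, y = 1 ↦ 0  <
x = 1/3, y = 0 ↦ 0  <
x = 1/3, y = 1/3 ↦ 1  ≥
x = 1/3, y = 2/3 ↦ 1  ≥
x = 1/3, y = 1 ↦ 1  ≥
x = 2/3, y = 0 ↦ 0  <
x = 2/3, y = 1/3 ↦ 1  ≥
x = 2/3, y = 2/3 ↦ 1  ≥
x = 2/3, y = 1 ↦ 1  ≥
x = 1, y = 0 ↦ 0  <
x = 1, y = 1/3 ↦ 1  ≥
x = 1, y = 2/3 ↦ 1  ≥
x = 1, y = 1 ↦ 1  ≥
So 9 of the 16 assignments meet the threshold.

9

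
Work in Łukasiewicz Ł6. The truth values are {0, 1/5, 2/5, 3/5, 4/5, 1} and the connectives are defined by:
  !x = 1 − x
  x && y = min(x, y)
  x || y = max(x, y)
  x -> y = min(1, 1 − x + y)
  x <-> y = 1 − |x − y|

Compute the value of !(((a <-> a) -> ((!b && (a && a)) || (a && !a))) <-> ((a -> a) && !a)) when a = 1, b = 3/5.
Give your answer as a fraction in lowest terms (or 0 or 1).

2/5

a <-> a = 1 <-> 1 = 1
!b = !3/5 = 2/5
a && a = 1 && 1 = 1
!b && (a && a) = 2/5 && 1 = 2/5
!a = !1 = 0
a && !a = 1 && 0 = 0
(!b && (a && a)) || (a && !a) = 2/5 || 0 = 2/5
(a <-> a) -> ((!b && (a && a)) || (a && !a)) = 1 -> 2/5 = 2/5
a -> a = 1 -> 1 = 1
!a = !1 = 0
(a -> a) && !a = 1 && 0 = 0
((a <-> a) -> ((!b && (a && a)) || (a && !a))) <-> ((a -> a) && !a) = 2/5 <-> 0 = 3/5
!(((a <-> a) -> ((!b && (a && a)) || (a && !a))) <-> ((a -> a) && !a)) = !3/5 = 2/5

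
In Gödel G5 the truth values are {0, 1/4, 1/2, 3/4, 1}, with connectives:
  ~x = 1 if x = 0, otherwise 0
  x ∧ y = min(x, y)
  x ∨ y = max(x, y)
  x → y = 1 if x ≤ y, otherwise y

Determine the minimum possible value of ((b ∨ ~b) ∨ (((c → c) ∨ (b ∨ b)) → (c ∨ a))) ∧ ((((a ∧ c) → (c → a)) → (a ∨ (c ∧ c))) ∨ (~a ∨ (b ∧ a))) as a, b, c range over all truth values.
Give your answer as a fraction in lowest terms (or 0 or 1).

Take a = 0, b = 1/4, c = 0:
~b = ~1/4 = 0
b ∨ ~b = 1/4 ∨ 0 = 1/4
c → c = 0 → 0 = 1
b ∨ b = 1/4 ∨ 1/4 = 1/4
(c → c) ∨ (b ∨ b) = 1 ∨ 1/4 = 1
c ∨ a = 0 ∨ 0 = 0
((c → c) ∨ (b ∨ b)) → (c ∨ a) = 1 → 0 = 0
(b ∨ ~b) ∨ (((c → c) ∨ (b ∨ b)) → (c ∨ a)) = 1/4 ∨ 0 = 1/4
a ∧ c = 0 ∧ 0 = 0
c → a = 0 → 0 = 1
(a ∧ c) → (c → a) = 0 → 1 = 1
c ∧ c = 0 ∧ 0 = 0
a ∨ (c ∧ c) = 0 ∨ 0 = 0
((a ∧ c) → (c → a)) → (a ∨ (c ∧ c)) = 1 → 0 = 0
~a = ~0 = 1
b ∧ a = 1/4 ∧ 0 = 0
~a ∨ (b ∧ a) = 1 ∨ 0 = 1
(((a ∧ c) → (c → a)) → (a ∨ (c ∧ c))) ∨ (~a ∨ (b ∧ a)) = 0 ∨ 1 = 1
((b ∨ ~b) ∨ (((c → c) ∨ (b ∨ b)) → (c ∨ a))) ∧ ((((a ∧ c) → (c → a)) → (a ∨ (c ∧ c))) ∨ (~a ∨ (b ∧ a))) = 1/4 ∧ 1 = 1/4
No assignment yields a value below 1/4, so this is the minimum.

1/4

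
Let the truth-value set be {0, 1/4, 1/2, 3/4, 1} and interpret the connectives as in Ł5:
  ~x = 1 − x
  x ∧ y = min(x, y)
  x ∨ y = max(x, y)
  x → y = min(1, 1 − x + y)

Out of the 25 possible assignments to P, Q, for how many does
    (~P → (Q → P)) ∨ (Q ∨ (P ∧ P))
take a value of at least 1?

21

value 1: 21 assignments (counts)
value 3/4: 3 assignments
value 1/2: 1 assignment
So 21 of the 25 assignments meet the threshold.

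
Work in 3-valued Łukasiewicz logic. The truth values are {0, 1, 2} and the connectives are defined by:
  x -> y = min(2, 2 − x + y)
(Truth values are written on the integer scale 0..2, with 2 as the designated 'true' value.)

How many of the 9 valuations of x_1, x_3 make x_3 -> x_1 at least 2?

x_1 = 0, x_3 = 0 ↦ 2  ≥
x_1 = 0, x_3 = 1 ↦ 1  <
x_1 = 0, x_3 = 2 ↦ 0  <
x_1 = 1, x_3 = 0 ↦ 2  ≥
x_1 = 1, x_3 = 1 ↦ 2  ≥
x_1 = 1, x_3 = 2 ↦ 1  <
x_1 = 2, x_3 = 0 ↦ 2  ≥
x_1 = 2, x_3 = 1 ↦ 2  ≥
x_1 = 2, x_3 = 2 ↦ 2  ≥
So 6 of the 9 assignments meet the threshold.

6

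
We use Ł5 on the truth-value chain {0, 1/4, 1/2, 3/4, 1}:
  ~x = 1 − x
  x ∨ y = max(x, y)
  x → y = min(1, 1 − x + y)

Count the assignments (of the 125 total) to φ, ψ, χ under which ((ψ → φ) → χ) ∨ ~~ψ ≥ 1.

55

value 1: 55 assignments (counts)
value 3/4: 29 assignments
value 1/2: 22 assignments
value 1/4: 14 assignments
value 0: 5 assignments
So 55 of the 125 assignments meet the threshold.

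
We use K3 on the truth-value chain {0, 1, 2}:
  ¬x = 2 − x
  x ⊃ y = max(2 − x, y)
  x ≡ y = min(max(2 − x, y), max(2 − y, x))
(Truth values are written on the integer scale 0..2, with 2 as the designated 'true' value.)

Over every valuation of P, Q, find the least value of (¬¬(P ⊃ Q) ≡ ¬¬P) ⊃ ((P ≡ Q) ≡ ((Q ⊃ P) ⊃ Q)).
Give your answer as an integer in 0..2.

Take P = 1, Q = 0:
P ⊃ Q = 1 ⊃ 0 = 1
¬(P ⊃ Q) = ¬1 = 1
¬¬(P ⊃ Q) = ¬1 = 1
¬P = ¬1 = 1
¬¬P = ¬1 = 1
¬¬(P ⊃ Q) ≡ ¬¬P = 1 ≡ 1 = 1
P ≡ Q = 1 ≡ 0 = 1
Q ⊃ P = 0 ⊃ 1 = 2
(Q ⊃ P) ⊃ Q = 2 ⊃ 0 = 0
(P ≡ Q) ≡ ((Q ⊃ P) ⊃ Q) = 1 ≡ 0 = 1
(¬¬(P ⊃ Q) ≡ ¬¬P) ⊃ ((P ≡ Q) ≡ ((Q ⊃ P) ⊃ Q)) = 1 ⊃ 1 = 1
No assignment yields a value below 1, so this is the minimum.

1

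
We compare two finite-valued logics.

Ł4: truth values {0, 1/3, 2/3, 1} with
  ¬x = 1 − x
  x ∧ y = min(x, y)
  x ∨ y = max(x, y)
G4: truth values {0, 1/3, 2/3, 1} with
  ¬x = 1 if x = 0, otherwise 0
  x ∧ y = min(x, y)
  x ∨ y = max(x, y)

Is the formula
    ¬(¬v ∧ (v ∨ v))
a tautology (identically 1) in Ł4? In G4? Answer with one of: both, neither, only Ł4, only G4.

In Ł4: at v = 1/3 the value is 2/3 — not a tautology.
In G4: every assignment gives 1 — tautology.

only G4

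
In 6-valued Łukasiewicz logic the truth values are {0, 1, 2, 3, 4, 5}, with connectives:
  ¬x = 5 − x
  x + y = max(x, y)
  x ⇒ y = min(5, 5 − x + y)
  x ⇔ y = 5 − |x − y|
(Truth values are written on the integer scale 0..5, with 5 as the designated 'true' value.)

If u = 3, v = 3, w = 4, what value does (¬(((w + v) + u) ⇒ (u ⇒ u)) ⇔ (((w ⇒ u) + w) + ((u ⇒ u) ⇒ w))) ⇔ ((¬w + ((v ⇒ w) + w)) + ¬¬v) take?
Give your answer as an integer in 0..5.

1

w + v = 4 + 3 = 4
(w + v) + u = 4 + 3 = 4
u ⇒ u = 3 ⇒ 3 = 5
((w + v) + u) ⇒ (u ⇒ u) = 4 ⇒ 5 = 5
¬(((w + v) + u) ⇒ (u ⇒ u)) = ¬5 = 0
w ⇒ u = 4 ⇒ 3 = 4
(w ⇒ u) + w = 4 + 4 = 4
u ⇒ u = 3 ⇒ 3 = 5
(u ⇒ u) ⇒ w = 5 ⇒ 4 = 4
((w ⇒ u) + w) + ((u ⇒ u) ⇒ w) = 4 + 4 = 4
¬(((w + v) + u) ⇒ (u ⇒ u)) ⇔ (((w ⇒ u) + w) + ((u ⇒ u) ⇒ w)) = 0 ⇔ 4 = 1
¬w = ¬4 = 1
v ⇒ w = 3 ⇒ 4 = 5
(v ⇒ w) + w = 5 + 4 = 5
¬w + ((v ⇒ w) + w) = 1 + 5 = 5
¬v = ¬3 = 2
¬¬v = ¬2 = 3
(¬w + ((v ⇒ w) + w)) + ¬¬v = 5 + 3 = 5
(¬(((w + v) + u) ⇒ (u ⇒ u)) ⇔ (((w ⇒ u) + w) + ((u ⇒ u) ⇒ w))) ⇔ ((¬w + ((v ⇒ w) + w)) + ¬¬v) = 1 ⇔ 5 = 1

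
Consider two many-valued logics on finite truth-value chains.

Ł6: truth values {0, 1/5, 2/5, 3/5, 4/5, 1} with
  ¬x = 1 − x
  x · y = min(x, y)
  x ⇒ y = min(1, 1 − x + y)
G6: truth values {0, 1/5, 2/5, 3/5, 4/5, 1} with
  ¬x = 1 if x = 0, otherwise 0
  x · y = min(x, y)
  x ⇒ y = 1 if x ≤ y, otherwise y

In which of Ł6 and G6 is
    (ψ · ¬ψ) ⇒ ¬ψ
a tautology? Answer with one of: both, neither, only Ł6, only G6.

In Ł6: every assignment gives 1 — tautology.
In G6: every assignment gives 1 — tautology.

both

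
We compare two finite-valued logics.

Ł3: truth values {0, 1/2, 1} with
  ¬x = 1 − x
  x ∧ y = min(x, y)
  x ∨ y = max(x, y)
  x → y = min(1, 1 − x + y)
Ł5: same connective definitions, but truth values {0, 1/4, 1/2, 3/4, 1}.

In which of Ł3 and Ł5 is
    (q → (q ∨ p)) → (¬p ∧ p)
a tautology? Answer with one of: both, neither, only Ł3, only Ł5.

neither

In Ł3: at p = 0, q = 0 the value is 0 — not a tautology.
In Ł5: at p = 0, q = 0 the value is 0 — not a tautology.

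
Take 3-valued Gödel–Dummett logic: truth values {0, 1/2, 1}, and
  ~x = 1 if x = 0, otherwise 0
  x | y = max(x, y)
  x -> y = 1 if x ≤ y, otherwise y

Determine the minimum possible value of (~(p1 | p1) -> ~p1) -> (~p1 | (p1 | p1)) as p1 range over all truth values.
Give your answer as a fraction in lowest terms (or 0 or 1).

Take p1 = 1/2:
p1 | p1 = 1/2 | 1/2 = 1/2
~(p1 | p1) = ~1/2 = 0
~p1 = ~1/2 = 0
~(p1 | p1) -> ~p1 = 0 -> 0 = 1
~p1 = ~1/2 = 0
p1 | p1 = 1/2 | 1/2 = 1/2
~p1 | (p1 | p1) = 0 | 1/2 = 1/2
(~(p1 | p1) -> ~p1) -> (~p1 | (p1 | p1)) = 1 -> 1/2 = 1/2
No assignment yields a value below 1/2, so this is the minimum.

1/2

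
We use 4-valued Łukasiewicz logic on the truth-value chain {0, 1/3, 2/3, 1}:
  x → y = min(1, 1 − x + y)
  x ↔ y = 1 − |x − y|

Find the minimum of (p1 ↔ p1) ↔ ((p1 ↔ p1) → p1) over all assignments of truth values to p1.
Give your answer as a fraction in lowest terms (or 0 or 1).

Take p1 = 0:
p1 ↔ p1 = 0 ↔ 0 = 1
p1 ↔ p1 = 0 ↔ 0 = 1
(p1 ↔ p1) → p1 = 1 → 0 = 0
(p1 ↔ p1) ↔ ((p1 ↔ p1) → p1) = 1 ↔ 0 = 0
No assignment yields a value below 0, so this is the minimum.

0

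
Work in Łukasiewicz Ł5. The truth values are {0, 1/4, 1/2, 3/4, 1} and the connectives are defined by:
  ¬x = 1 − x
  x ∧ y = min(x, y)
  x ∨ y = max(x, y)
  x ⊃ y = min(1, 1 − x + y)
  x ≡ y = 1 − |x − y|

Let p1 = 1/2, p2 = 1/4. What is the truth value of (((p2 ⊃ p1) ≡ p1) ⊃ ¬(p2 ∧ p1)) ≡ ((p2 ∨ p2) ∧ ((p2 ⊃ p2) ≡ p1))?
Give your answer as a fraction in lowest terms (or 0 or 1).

1/4

p2 ⊃ p1 = 1/4 ⊃ 1/2 = 1
(p2 ⊃ p1) ≡ p1 = 1 ≡ 1/2 = 1/2
p2 ∧ p1 = 1/4 ∧ 1/2 = 1/4
¬(p2 ∧ p1) = ¬1/4 = 3/4
((p2 ⊃ p1) ≡ p1) ⊃ ¬(p2 ∧ p1) = 1/2 ⊃ 3/4 = 1
p2 ∨ p2 = 1/4 ∨ 1/4 = 1/4
p2 ⊃ p2 = 1/4 ⊃ 1/4 = 1
(p2 ⊃ p2) ≡ p1 = 1 ≡ 1/2 = 1/2
(p2 ∨ p2) ∧ ((p2 ⊃ p2) ≡ p1) = 1/4 ∧ 1/2 = 1/4
(((p2 ⊃ p1) ≡ p1) ⊃ ¬(p2 ∧ p1)) ≡ ((p2 ∨ p2) ∧ ((p2 ⊃ p2) ≡ p1)) = 1 ≡ 1/4 = 1/4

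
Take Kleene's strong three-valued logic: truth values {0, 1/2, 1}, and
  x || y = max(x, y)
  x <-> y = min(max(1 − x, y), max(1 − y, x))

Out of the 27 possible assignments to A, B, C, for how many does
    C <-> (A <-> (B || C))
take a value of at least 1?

5

value 1: 5 assignments (counts)
value 1/2: 17 assignments
value 0: 5 assignments
So 5 of the 27 assignments meet the threshold.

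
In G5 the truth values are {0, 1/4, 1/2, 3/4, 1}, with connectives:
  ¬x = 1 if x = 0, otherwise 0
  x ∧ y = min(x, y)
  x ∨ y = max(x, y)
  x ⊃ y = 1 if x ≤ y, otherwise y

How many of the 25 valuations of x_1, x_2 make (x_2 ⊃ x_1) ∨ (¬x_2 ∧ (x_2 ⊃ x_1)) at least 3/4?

16

value 1: 15 assignments (counts)
value 3/4: 1 assignment (counts)
value 1/2: 2 assignments
value 1/4: 3 assignments
value 0: 4 assignments
So 16 of the 25 assignments meet the threshold.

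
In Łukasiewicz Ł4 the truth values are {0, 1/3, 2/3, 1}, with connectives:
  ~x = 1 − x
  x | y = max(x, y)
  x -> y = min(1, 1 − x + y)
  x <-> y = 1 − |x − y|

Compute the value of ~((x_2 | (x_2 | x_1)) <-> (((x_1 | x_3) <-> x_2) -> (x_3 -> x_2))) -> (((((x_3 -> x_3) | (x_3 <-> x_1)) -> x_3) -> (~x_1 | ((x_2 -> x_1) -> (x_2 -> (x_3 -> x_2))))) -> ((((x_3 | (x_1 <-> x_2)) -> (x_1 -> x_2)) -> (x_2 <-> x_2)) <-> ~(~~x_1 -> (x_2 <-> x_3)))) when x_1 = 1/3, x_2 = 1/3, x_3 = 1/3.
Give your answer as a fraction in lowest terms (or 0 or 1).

1/3

x_2 | x_1 = 1/3 | 1/3 = 1/3
x_2 | (x_2 | x_1) = 1/3 | 1/3 = 1/3
x_1 | x_3 = 1/3 | 1/3 = 1/3
(x_1 | x_3) <-> x_2 = 1/3 <-> 1/3 = 1
x_3 -> x_2 = 1/3 -> 1/3 = 1
((x_1 | x_3) <-> x_2) -> (x_3 -> x_2) = 1 -> 1 = 1
(x_2 | (x_2 | x_1)) <-> (((x_1 | x_3) <-> x_2) -> (x_3 -> x_2)) = 1/3 <-> 1 = 1/3
~((x_2 | (x_2 | x_1)) <-> (((x_1 | x_3) <-> x_2) -> (x_3 -> x_2))) = ~1/3 = 2/3
x_3 -> x_3 = 1/3 -> 1/3 = 1
x_3 <-> x_1 = 1/3 <-> 1/3 = 1
(x_3 -> x_3) | (x_3 <-> x_1) = 1 | 1 = 1
((x_3 -> x_3) | (x_3 <-> x_1)) -> x_3 = 1 -> 1/3 = 1/3
~x_1 = ~1/3 = 2/3
x_2 -> x_1 = 1/3 -> 1/3 = 1
x_3 -> x_2 = 1/3 -> 1/3 = 1
x_2 -> (x_3 -> x_2) = 1/3 -> 1 = 1
(x_2 -> x_1) -> (x_2 -> (x_3 -> x_2)) = 1 -> 1 = 1
~x_1 | ((x_2 -> x_1) -> (x_2 -> (x_3 -> x_2))) = 2/3 | 1 = 1
(((x_3 -> x_3) | (x_3 <-> x_1)) -> x_3) -> (~x_1 | ((x_2 -> x_1) -> (x_2 -> (x_3 -> x_2)))) = 1/3 -> 1 = 1
x_1 <-> x_2 = 1/3 <-> 1/3 = 1
x_3 | (x_1 <-> x_2) = 1/3 | 1 = 1
x_1 -> x_2 = 1/3 -> 1/3 = 1
(x_3 | (x_1 <-> x_2)) -> (x_1 -> x_2) = 1 -> 1 = 1
x_2 <-> x_2 = 1/3 <-> 1/3 = 1
((x_3 | (x_1 <-> x_2)) -> (x_1 -> x_2)) -> (x_2 <-> x_2) = 1 -> 1 = 1
~x_1 = ~1/3 = 2/3
~~x_1 = ~2/3 = 1/3
x_2 <-> x_3 = 1/3 <-> 1/3 = 1
~~x_1 -> (x_2 <-> x_3) = 1/3 -> 1 = 1
~(~~x_1 -> (x_2 <-> x_3)) = ~1 = 0
(((x_3 | (x_1 <-> x_2)) -> (x_1 -> x_2)) -> (x_2 <-> x_2)) <-> ~(~~x_1 -> (x_2 <-> x_3)) = 1 <-> 0 = 0
((((x_3 -> x_3) | (x_3 <-> x_1)) -> x_3) -> (~x_1 | ((x_2 -> x_1) -> (x_2 -> (x_3 -> x_2))))) -> ((((x_3 | (x_1 <-> x_2)) -> (x_1 -> x_2)) -> (x_2 <-> x_2)) <-> ~(~~x_1 -> (x_2 <-> x_3))) = 1 -> 0 = 0
~((x_2 | (x_2 | x_1)) <-> (((x_1 | x_3) <-> x_2) -> (x_3 -> x_2))) -> (((((x_3 -> x_3) | (x_3 <-> x_1)) -> x_3) -> (~x_1 | ((x_2 -> x_1) -> (x_2 -> (x_3 -> x_2))))) -> ((((x_3 | (x_1 <-> x_2)) -> (x_1 -> x_2)) -> (x_2 <-> x_2)) <-> ~(~~x_1 -> (x_2 <-> x_3)))) = 2/3 -> 0 = 1/3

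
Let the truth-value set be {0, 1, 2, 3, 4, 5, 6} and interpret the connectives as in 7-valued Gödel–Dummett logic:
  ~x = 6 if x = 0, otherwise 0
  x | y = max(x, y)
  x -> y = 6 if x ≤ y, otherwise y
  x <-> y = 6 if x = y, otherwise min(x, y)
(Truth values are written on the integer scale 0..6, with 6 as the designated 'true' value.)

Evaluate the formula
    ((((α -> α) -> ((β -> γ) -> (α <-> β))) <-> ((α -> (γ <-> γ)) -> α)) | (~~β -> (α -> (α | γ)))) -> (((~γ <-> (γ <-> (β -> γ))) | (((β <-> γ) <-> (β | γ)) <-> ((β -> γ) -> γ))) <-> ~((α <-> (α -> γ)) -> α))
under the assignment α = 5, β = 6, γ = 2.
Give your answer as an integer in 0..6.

α -> α = 5 -> 5 = 6
β -> γ = 6 -> 2 = 2
α <-> β = 5 <-> 6 = 5
(β -> γ) -> (α <-> β) = 2 -> 5 = 6
(α -> α) -> ((β -> γ) -> (α <-> β)) = 6 -> 6 = 6
γ <-> γ = 2 <-> 2 = 6
α -> (γ <-> γ) = 5 -> 6 = 6
(α -> (γ <-> γ)) -> α = 6 -> 5 = 5
((α -> α) -> ((β -> γ) -> (α <-> β))) <-> ((α -> (γ <-> γ)) -> α) = 6 <-> 5 = 5
~β = ~6 = 0
~~β = ~0 = 6
α | γ = 5 | 2 = 5
α -> (α | γ) = 5 -> 5 = 6
~~β -> (α -> (α | γ)) = 6 -> 6 = 6
(((α -> α) -> ((β -> γ) -> (α <-> β))) <-> ((α -> (γ <-> γ)) -> α)) | (~~β -> (α -> (α | γ))) = 5 | 6 = 6
~γ = ~2 = 0
β -> γ = 6 -> 2 = 2
γ <-> (β -> γ) = 2 <-> 2 = 6
~γ <-> (γ <-> (β -> γ)) = 0 <-> 6 = 0
β <-> γ = 6 <-> 2 = 2
β | γ = 6 | 2 = 6
(β <-> γ) <-> (β | γ) = 2 <-> 6 = 2
β -> γ = 6 -> 2 = 2
(β -> γ) -> γ = 2 -> 2 = 6
((β <-> γ) <-> (β | γ)) <-> ((β -> γ) -> γ) = 2 <-> 6 = 2
(~γ <-> (γ <-> (β -> γ))) | (((β <-> γ) <-> (β | γ)) <-> ((β -> γ) -> γ)) = 0 | 2 = 2
α -> γ = 5 -> 2 = 2
α <-> (α -> γ) = 5 <-> 2 = 2
(α <-> (α -> γ)) -> α = 2 -> 5 = 6
~((α <-> (α -> γ)) -> α) = ~6 = 0
((~γ <-> (γ <-> (β -> γ))) | (((β <-> γ) <-> (β | γ)) <-> ((β -> γ) -> γ))) <-> ~((α <-> (α -> γ)) -> α) = 2 <-> 0 = 0
((((α -> α) -> ((β -> γ) -> (α <-> β))) <-> ((α -> (γ <-> γ)) -> α)) | (~~β -> (α -> (α | γ)))) -> (((~γ <-> (γ <-> (β -> γ))) | (((β <-> γ) <-> (β | γ)) <-> ((β -> γ) -> γ))) <-> ~((α <-> (α -> γ)) -> α)) = 6 -> 0 = 0

0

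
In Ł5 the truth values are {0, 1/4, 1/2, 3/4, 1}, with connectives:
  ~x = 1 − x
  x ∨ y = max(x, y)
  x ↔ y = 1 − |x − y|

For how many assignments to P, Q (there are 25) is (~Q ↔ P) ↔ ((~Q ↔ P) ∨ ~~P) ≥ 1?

19

value 1: 19 assignments (counts)
value 3/4: 2 assignments
value 1/2: 2 assignments
value 1/4: 1 assignment
value 0: 1 assignment
So 19 of the 25 assignments meet the threshold.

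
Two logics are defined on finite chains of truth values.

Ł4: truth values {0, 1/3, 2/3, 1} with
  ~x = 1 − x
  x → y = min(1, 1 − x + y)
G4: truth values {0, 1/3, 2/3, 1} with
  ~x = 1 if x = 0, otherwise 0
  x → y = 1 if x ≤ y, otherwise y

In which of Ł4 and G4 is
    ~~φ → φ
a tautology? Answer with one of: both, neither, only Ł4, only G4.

In Ł4: every assignment gives 1 — tautology.
In G4: at φ = 1/3 the value is 1/3 — not a tautology.

only Ł4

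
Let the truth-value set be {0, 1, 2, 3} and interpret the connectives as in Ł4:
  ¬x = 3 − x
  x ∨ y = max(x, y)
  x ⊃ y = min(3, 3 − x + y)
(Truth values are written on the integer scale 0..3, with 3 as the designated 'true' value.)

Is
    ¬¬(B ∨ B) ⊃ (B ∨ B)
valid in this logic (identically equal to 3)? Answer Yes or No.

Yes

B = 0 ↦ 3
B = 1 ↦ 3
B = 2 ↦ 3
B = 3 ↦ 3
Every assignment gives a value ≥ 3.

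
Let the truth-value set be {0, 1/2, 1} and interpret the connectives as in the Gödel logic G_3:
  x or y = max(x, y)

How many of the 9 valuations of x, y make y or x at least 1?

x = 0, y = 0 ↦ 0  <
x = 0, y = 1/2 ↦ 1/2  <
x = 0, y = 1 ↦ 1  ≥
x = 1/2, y = 0 ↦ 1/2  <
x = 1/2, y = 1/2 ↦ 1/2  <
x = 1/2, y = 1 ↦ 1  ≥
x = 1, y = 0 ↦ 1  ≥
x = 1, y = 1/2 ↦ 1  ≥
x = 1, y = 1 ↦ 1  ≥
So 5 of the 9 assignments meet the threshold.

5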